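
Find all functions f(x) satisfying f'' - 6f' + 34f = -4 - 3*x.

Characteristic equation r² - 6r + 34 = 0 has discriminant (-6)² - 4·(34) = -100 < 0, so r = 3 ± 5i.
Hence f_h = C1*cos(5*x)*exp(3*x) + C2*exp(3*x)*sin(5*x).
For the particular solution try f_p = A0 + A1*x. Substituting and matching coefficients of each power of x gives A0 = -77/578, A1 = -3/34, so f_p = -77/578 - 3*x/34.

f = -77/578 - 3*x/34 + C1*cos(5*x)*exp(3*x) + C2*exp(3*x)*sin(5*x)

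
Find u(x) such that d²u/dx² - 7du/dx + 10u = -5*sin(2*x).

Characteristic equation r² - 7r + 10 = 0 factors as (r - 5)(r - 2) = 0, so r = 5, 2.
Hence u_h = C1*exp(5*x) + C2*exp(2*x).
Try u_p = A*cos(2*x) + B*sin(2*x). Substituting and equating the coefficients of cos(2x) and sin(2x) gives A = -35/116, B = -15/116, so u_p = -35*cos(2*x)/116 - 15*sin(2*x)/116.

u = -35*cos(2*x)/116 - 15*sin(2*x)/116 + C1*exp(5*x) + C2*exp(2*x)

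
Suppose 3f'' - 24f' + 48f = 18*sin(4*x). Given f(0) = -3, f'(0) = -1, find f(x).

f = -51*exp(4*x)/16 + 3*cos(4*x)/16 + 47*x*exp(4*x)/4

Divide through by 3: f'' - 8f' + 16f = 6*sin(4*x).
Characteristic equation r² - 8r + 16 = 0 has discriminant (-8)² - 4·(16) = 0, so r = 4 is a repeated root.
Hence f_h = (C1 + C2*x)*exp(4*x).
Try f_p = A*cos(4*x) + B*sin(4*x). Substituting and equating the coefficients of cos(4x) and sin(4x) gives A = 3/16, B = 0, so f_p = 3*cos(4*x)/16.
General solution: f = 3*cos(4*x)/16 + C1*exp(4*x) + C2*x*exp(4*x).
Apply the initial conditions: f(0) = 3/16 + C1 = -3 and f'(0) = C2 + 4*C1 = -1. Solving gives C1 = -51/16, C2 = 47/4.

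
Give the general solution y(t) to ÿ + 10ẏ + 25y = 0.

y = C1*exp(-5*t) + C2*t*exp(-5*t)

Characteristic equation r² + 10r + 25 = 0 has discriminant (10)² - 4·(25) = 0, so r = -5 is a repeated root.
Hence y_h = (C1 + C2*t)*exp(-5*t).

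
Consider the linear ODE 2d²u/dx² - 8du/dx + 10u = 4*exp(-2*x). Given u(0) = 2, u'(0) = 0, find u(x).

Divide through by 2: u'' - 4u' + 5u = 2*exp(-2*x).
Characteristic equation r² - 4r + 5 = 0 has discriminant (-4)² - 4·(5) = -4 < 0, so r = 2 ± i.
Hence u_h = C1*cos(x)*exp(2*x) + C2*exp(2*x)*sin(x).
Try u_p = A*exp(-2*x). Substituting into the equation and dividing by exp(-2*x) gives A = 2/17, so u_p = 2*exp(-2*x)/17.
General solution: u = 2*exp(-2*x)/17 + C1*cos(x)*exp(2*x) + C2*exp(2*x)*sin(x).
Apply the initial conditions: u(0) = 2/17 + C1 = 2 and u'(0) = -4/17 + C2 + 2*C1 = 0. Solving gives C1 = 32/17, C2 = -60/17.

u = 2*exp(-2*x)/17 - 60*exp(2*x)*sin(x)/17 + 32*cos(x)*exp(2*x)/17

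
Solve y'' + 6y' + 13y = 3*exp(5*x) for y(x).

y = 3*exp(5*x)/68 + C1*cos(2*x)*exp(-3*x) + C2*exp(-3*x)*sin(2*x)

Characteristic equation r² + 6r + 13 = 0 has discriminant (6)² - 4·(13) = -16 < 0, so r = -3 ± 2i.
Hence y_h = C1*cos(2*x)*exp(-3*x) + C2*exp(-3*x)*sin(2*x).
Try y_p = A*exp(5*x). Substituting into the equation and dividing by exp(5*x) gives A = 3/68, so y_p = 3*exp(5*x)/68.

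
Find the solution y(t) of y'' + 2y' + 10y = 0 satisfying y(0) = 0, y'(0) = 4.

Characteristic equation r² + 2r + 10 = 0 has discriminant (2)² - 4·(10) = -36 < 0, so r = -1 ± 3i.
Hence y_h = C1*cos(3*t)*exp(-t) + C2*exp(-t)*sin(3*t).
Apply the initial conditions: y(0) = C1 = 0 and y'(0) = -C1 + 3*C2 = 4. Solving gives C1 = 0, C2 = 4/3.

y = 4*exp(-t)*sin(3*t)/3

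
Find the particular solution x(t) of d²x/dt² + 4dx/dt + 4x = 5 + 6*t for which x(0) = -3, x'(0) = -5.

Characteristic equation r² + 4r + 4 = 0 has discriminant (4)² - 4·(4) = 0, so r = -2 is a repeated root.
Hence x_h = (C1 + C2*t)*exp(-2*t).
For the particular solution try x_p = A0 + A1*t. Substituting and matching coefficients of each power of t gives A0 = -1/4, A1 = 3/2, so x_p = -1/4 + 3*t/2.
General solution: x = -1/4 + 3*t/2 + C1*exp(-2*t) + C2*t*exp(-2*t).
Apply the initial conditions: x(0) = -1/4 + C1 = -3 and x'(0) = 3/2 + C2 - 2*C1 = -5. Solving gives C1 = -11/4, C2 = -12.

x = -1/4 - 11*exp(-2*t)/4 + 3*t/2 - 12*t*exp(-2*t)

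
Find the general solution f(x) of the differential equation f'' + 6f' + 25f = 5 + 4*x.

f = 101/625 + 4*x/25 + C1*cos(4*x)*exp(-3*x) + C2*exp(-3*x)*sin(4*x)

Characteristic equation r² + 6r + 25 = 0 has discriminant (6)² - 4·(25) = -64 < 0, so r = -3 ± 4i.
Hence f_h = C1*cos(4*x)*exp(-3*x) + C2*exp(-3*x)*sin(4*x).
For the particular solution try f_p = A0 + A1*x. Substituting and matching coefficients of each power of x gives A0 = 101/625, A1 = 4/25, so f_p = 101/625 + 4*x/25.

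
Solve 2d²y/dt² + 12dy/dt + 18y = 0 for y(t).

Divide through by 2: y'' + 6y' + 9y = 0.
Characteristic equation r² + 6r + 9 = 0 has discriminant (6)² - 4·(9) = 0, so r = -3 is a repeated root.
Hence y_h = (C1 + C2*t)*exp(-3*t).

y = C1*exp(-3*t) + C2*t*exp(-3*t)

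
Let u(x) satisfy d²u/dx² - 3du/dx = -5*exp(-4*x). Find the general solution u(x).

u = C2 - 5*exp(-4*x)/28 + C1*exp(3*x)

Characteristic equation r² - 3r = 0 factors as (r - 3)r = 0, so r = 3, 0.
Hence u_h = C1*exp(3*x) + C2.
Try u_p = A*exp(-4*x). Substituting into the equation and dividing by exp(-4*x) gives A = -5/28, so u_p = -5*exp(-4*x)/28.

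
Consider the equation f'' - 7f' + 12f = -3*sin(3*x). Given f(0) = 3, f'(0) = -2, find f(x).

f = -284*exp(4*x)/25 - 7*cos(3*x)/50 - sin(3*x)/50 + 29*exp(3*x)/2

Characteristic equation r² - 7r + 12 = 0 factors as (r - 3)(r - 4) = 0, so r = 3, 4.
Hence f_h = C1*exp(3*x) + C2*exp(4*x).
Try f_p = A*cos(3*x) + B*sin(3*x). Substituting and equating the coefficients of cos(3x) and sin(3x) gives A = -7/50, B = -1/50, so f_p = -7*cos(3*x)/50 - sin(3*x)/50.
General solution: f = -7*cos(3*x)/50 - sin(3*x)/50 + C1*exp(3*x) + C2*exp(4*x).
Apply the initial conditions: f(0) = -7/50 + C1 + C2 = 3 and f'(0) = -3/50 + 3*C1 + 4*C2 = -2. Solving gives C1 = 29/2, C2 = -284/25.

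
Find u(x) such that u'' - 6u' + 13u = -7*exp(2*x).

Characteristic equation r² - 6r + 13 = 0 has discriminant (-6)² - 4·(13) = -16 < 0, so r = 3 ± 2i.
Hence u_h = C1*cos(2*x)*exp(3*x) + C2*exp(3*x)*sin(2*x).
Try u_p = A*exp(2*x). Substituting into the equation and dividing by exp(2*x) gives A = -7/5, so u_p = -7*exp(2*x)/5.

u = -7*exp(2*x)/5 + C1*cos(2*x)*exp(3*x) + C2*exp(3*x)*sin(2*x)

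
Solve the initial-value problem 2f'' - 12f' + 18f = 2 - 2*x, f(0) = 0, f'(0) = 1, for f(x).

f = 1/27 - x/9 - exp(3*x)/27 + 11*x*exp(3*x)/9

Divide through by 2: f'' - 6f' + 9f = 1 - x.
Characteristic equation r² - 6r + 9 = 0 has discriminant (-6)² - 4·(9) = 0, so r = 3 is a repeated root.
Hence f_h = (C1 + C2*x)*exp(3*x).
For the particular solution try f_p = A0 + A1*x. Substituting and matching coefficients of each power of x gives A0 = 1/27, A1 = -1/9, so f_p = 1/27 - x/9.
General solution: f = 1/27 - x/9 + C1*exp(3*x) + C2*x*exp(3*x).
Apply the initial conditions: f(0) = 1/27 + C1 = 0 and f'(0) = -1/9 + C2 + 3*C1 = 1. Solving gives C1 = -1/27, C2 = 11/9.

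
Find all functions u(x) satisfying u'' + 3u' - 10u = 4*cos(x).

u = -22*cos(x)/65 + 6*sin(x)/65 + C1*exp(-5*x) + C2*exp(2*x)

Characteristic equation r² + 3r - 10 = 0 factors as (r + 5)(r - 2) = 0, so r = -5, 2.
Hence u_h = C1*exp(-5*x) + C2*exp(2*x).
Try u_p = A*cos(x) + B*sin(x). Substituting and equating the coefficients of cos(x) and sin(x) gives A = -22/65, B = 6/65, so u_p = -22*cos(x)/65 + 6*sin(x)/65.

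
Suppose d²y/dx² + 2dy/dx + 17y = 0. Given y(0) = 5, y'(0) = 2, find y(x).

y = 5*cos(4*x)*exp(-x) + 7*exp(-x)*sin(4*x)/4

Characteristic equation r² + 2r + 17 = 0 has discriminant (2)² - 4·(17) = -64 < 0, so r = -1 ± 4i.
Hence y_h = C1*cos(4*x)*exp(-x) + C2*exp(-x)*sin(4*x).
Apply the initial conditions: y(0) = C1 = 5 and y'(0) = -C1 + 4*C2 = 2. Solving gives C1 = 5, C2 = 7/4.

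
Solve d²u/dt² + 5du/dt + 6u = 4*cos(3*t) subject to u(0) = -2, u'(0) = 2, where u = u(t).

Characteristic equation r² + 5r + 6 = 0 factors as (r + 3)(r + 2) = 0, so r = -3, -2.
Hence u_h = C1*exp(-3*t) + C2*exp(-2*t).
Try u_p = A*cos(3*t) + B*sin(3*t). Substituting and equating the coefficients of cos(3t) and sin(3t) gives A = -2/39, B = 10/39, so u_p = -2*cos(3*t)/39 + 10*sin(3*t)/39.
General solution: u = -2*cos(3*t)/39 + 10*sin(3*t)/39 + C1*exp(-3*t) + C2*exp(-2*t).
Apply the initial conditions: u(0) = -2/39 + C1 + C2 = -2 and u'(0) = 10/13 - 3*C1 - 2*C2 = 2. Solving gives C1 = 8/3, C2 = -60/13.

u = -60*exp(-2*t)/13 - 2*cos(3*t)/39 + 8*exp(-3*t)/3 + 10*sin(3*t)/39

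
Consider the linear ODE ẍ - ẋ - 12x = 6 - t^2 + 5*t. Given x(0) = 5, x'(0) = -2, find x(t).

Characteristic equation r² - r - 12 = 0 factors as (r + 3)(r - 4) = 0, so r = -3, 4.
Hence x_h = C1*exp(-3*t) + C2*exp(4*t).
For the particular solution try x_p = A0 + A1*t + A2*t^2. Substituting and matching coefficients of each power of t gives A0 = -389/864, A1 = -31/72, A2 = 1/12, so x_p = -389/864 - 31*t/72 + t^2/12.
General solution: x = -389/864 - 31*t/72 + t^2/12 + C1*exp(-3*t) + C2*exp(4*t).
Apply the initial conditions: x(0) = -389/864 + C1 + C2 = 5 and x'(0) = -31/72 - 3*C1 + 4*C2 = -2. Solving gives C1 = 631/189, C2 = 473/224.

x = -389/864 - 31*t/72 + t**2/12 + 473*exp(4*t)/224 + 631*exp(-3*t)/189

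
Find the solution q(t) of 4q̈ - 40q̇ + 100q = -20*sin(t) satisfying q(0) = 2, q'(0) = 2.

q = -30*sin(t)/169 - 25*cos(t)/338 + 701*exp(5*t)/338 - 213*t*exp(5*t)/26

Divide through by 4: q'' - 10q' + 25q = -5*sin(t).
Characteristic equation r² - 10r + 25 = 0 has discriminant (-10)² - 4·(25) = 0, so r = 5 is a repeated root.
Hence q_h = (C1 + C2*t)*exp(5*t).
Try q_p = A*cos(t) + B*sin(t). Substituting and equating the coefficients of cos(t) and sin(t) gives A = -25/338, B = -30/169, so q_p = -30*sin(t)/169 - 25*cos(t)/338.
General solution: q = -30*sin(t)/169 - 25*cos(t)/338 + C1*exp(5*t) + C2*t*exp(5*t).
Apply the initial conditions: q(0) = -25/338 + C1 = 2 and q'(0) = -30/169 + C2 + 5*C1 = 2. Solving gives C1 = 701/338, C2 = -213/26.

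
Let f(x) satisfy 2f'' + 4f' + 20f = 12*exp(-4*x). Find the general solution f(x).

f = exp(-4*x)/3 + C1*cos(3*x)*exp(-x) + C2*exp(-x)*sin(3*x)

Divide through by 2: f'' + 2f' + 10f = 6*exp(-4*x).
Characteristic equation r² + 2r + 10 = 0 has discriminant (2)² - 4·(10) = -36 < 0, so r = -1 ± 3i.
Hence f_h = C1*cos(3*x)*exp(-x) + C2*exp(-x)*sin(3*x).
Try f_p = A*exp(-4*x). Substituting into the equation and dividing by exp(-4*x) gives A = 1/3, so f_p = exp(-4*x)/3.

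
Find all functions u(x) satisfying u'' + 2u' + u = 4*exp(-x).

Characteristic equation r² + 2r + 1 = 0 has discriminant (2)² - 4·(1) = 0, so r = -1 is a repeated root.
Hence u_h = (C1 + C2*x)*exp(-x).
Since exp(-x) solves the homogeneous equation (r = -1 is a root of multiplicity 2), multiply the trial by x^2. Try u_p = A*x^2*exp(-x). Substituting into the equation and dividing by exp(-x) gives A = 2, so u_p = 2*x^2*exp(-x).

u = C1*exp(-x) + 2*x**2*exp(-x) + C2*x*exp(-x)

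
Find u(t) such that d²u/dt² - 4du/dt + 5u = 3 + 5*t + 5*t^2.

u = 57/25 + t**2 + 13*t/5 + C1*cos(t)*exp(2*t) + C2*exp(2*t)*sin(t)

Characteristic equation r² - 4r + 5 = 0 has discriminant (-4)² - 4·(5) = -4 < 0, so r = 2 ± i.
Hence u_h = C1*cos(t)*exp(2*t) + C2*exp(2*t)*sin(t).
For the particular solution try u_p = A0 + A1*t + A2*t^2. Substituting and matching coefficients of each power of t gives A0 = 57/25, A1 = 13/5, A2 = 1, so u_p = 57/25 + t^2 + 13*t/5.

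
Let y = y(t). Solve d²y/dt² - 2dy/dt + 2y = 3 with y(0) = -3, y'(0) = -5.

Characteristic equation r² - 2r + 2 = 0 has discriminant (-2)² - 4·(2) = -4 < 0, so r = 1 ± i.
Hence y_h = C1*cos(t)*exp(t) + C2*exp(t)*sin(t).
For the particular solution try y_p = A0. Substituting and matching coefficients of each power of t gives A0 = 3/2, so y_p = 3/2.
General solution: y = 3/2 + C1*cos(t)*exp(t) + C2*exp(t)*sin(t).
Apply the initial conditions: y(0) = 3/2 + C1 = -3 and y'(0) = C1 + C2 = -5. Solving gives C1 = -9/2, C2 = -1/2.

y = 3/2 - 9*cos(t)*exp(t)/2 - exp(t)*sin(t)/2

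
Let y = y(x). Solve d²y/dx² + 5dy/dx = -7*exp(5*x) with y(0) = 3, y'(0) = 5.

y = 107/25 - 57*exp(-5*x)/50 - 7*exp(5*x)/50

Characteristic equation r² + 5r = 0 factors as (r + 5)r = 0, so r = -5, 0.
Hence y_h = C1*exp(-5*x) + C2.
Try y_p = A*exp(5*x). Substituting into the equation and dividing by exp(5*x) gives A = -7/50, so y_p = -7*exp(5*x)/50.
General solution: y = C2 - 7*exp(5*x)/50 + C1*exp(-5*x).
Apply the initial conditions: y(0) = -7/50 + C1 + C2 = 3 and y'(0) = -7/10 - 5*C1 = 5. Solving gives C1 = -57/50, C2 = 107/25.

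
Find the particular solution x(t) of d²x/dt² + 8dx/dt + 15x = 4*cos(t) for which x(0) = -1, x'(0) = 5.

x = -8*exp(-5*t)/13 - 3*exp(-3*t)/5 + 8*sin(t)/65 + 14*cos(t)/65

Characteristic equation r² + 8r + 15 = 0 factors as (r + 5)(r + 3) = 0, so r = -5, -3.
Hence x_h = C1*exp(-5*t) + C2*exp(-3*t).
Try x_p = A*cos(t) + B*sin(t). Substituting and equating the coefficients of cos(t) and sin(t) gives A = 14/65, B = 8/65, so x_p = 8*sin(t)/65 + 14*cos(t)/65.
General solution: x = 8*sin(t)/65 + 14*cos(t)/65 + C1*exp(-5*t) + C2*exp(-3*t).
Apply the initial conditions: x(0) = 14/65 + C1 + C2 = -1 and x'(0) = 8/65 - 5*C1 - 3*C2 = 5. Solving gives C1 = -8/13, C2 = -3/5.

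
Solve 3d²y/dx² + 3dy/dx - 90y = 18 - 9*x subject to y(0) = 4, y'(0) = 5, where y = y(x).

Divide through by 3: y'' + y' - 30y = 6 - 3*x.
Characteristic equation r² + r - 30 = 0 factors as (r - 5)(r + 6) = 0, so r = 5, -6.
Hence y_h = C1*exp(5*x) + C2*exp(-6*x).
For the particular solution try y_p = A0 + A1*x. Substituting and matching coefficients of each power of x gives A0 = -59/300, A1 = 1/10, so y_p = -59/300 + x/10.
General solution: y = -59/300 + x/10 + C1*exp(5*x) + C2*exp(-6*x).
Apply the initial conditions: y(0) = -59/300 + C1 + C2 = 4 and y'(0) = 1/10 - 6*C2 + 5*C1 = 5. Solving gives C1 = 752/275, C2 = 193/132.

y = -59/300 + x/10 + 193*exp(-6*x)/132 + 752*exp(5*x)/275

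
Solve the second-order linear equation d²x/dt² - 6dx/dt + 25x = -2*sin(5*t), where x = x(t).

Characteristic equation r² - 6r + 25 = 0 has discriminant (-6)² - 4·(25) = -64 < 0, so r = 3 ± 4i.
Hence x_h = C1*cos(4*t)*exp(3*t) + C2*exp(3*t)*sin(4*t).
Try x_p = A*cos(5*t) + B*sin(5*t). Substituting and equating the coefficients of cos(5t) and sin(5t) gives A = -1/15, B = 0, so x_p = -cos(5*t)/15.

x = -cos(5*t)/15 + C1*cos(4*t)*exp(3*t) + C2*exp(3*t)*sin(4*t)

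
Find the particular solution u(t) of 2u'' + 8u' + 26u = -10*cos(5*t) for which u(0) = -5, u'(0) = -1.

Divide through by 2: u'' + 4u' + 13u = -5*cos(5*t).
Characteristic equation r² + 4r + 13 = 0 has discriminant (4)² - 4·(13) = -36 < 0, so r = -2 ± 3i.
Hence u_h = C1*cos(3*t)*exp(-2*t) + C2*exp(-2*t)*sin(3*t).
Try u_p = A*cos(5*t) + B*sin(5*t). Substituting and equating the coefficients of cos(5t) and sin(5t) gives A = 15/136, B = -25/136, so u_p = -25*sin(5*t)/136 + 15*cos(5*t)/136.
General solution: u = -25*sin(5*t)/136 + 15*cos(5*t)/136 + C1*cos(3*t)*exp(-2*t) + C2*exp(-2*t)*sin(3*t).
Apply the initial conditions: u(0) = 15/136 + C1 = -5 and u'(0) = -125/136 - 2*C1 + 3*C2 = -1. Solving gives C1 = -695/136, C2 = -467/136.

u = -25*sin(5*t)/136 + 15*cos(5*t)/136 - 695*cos(3*t)*exp(-2*t)/136 - 467*exp(-2*t)*sin(3*t)/136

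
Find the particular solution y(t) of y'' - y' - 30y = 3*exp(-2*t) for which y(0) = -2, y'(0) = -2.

y = -93*exp(6*t)/88 - 9*exp(-5*t)/11 - exp(-2*t)/8

Characteristic equation r² - r - 30 = 0 factors as (r - 6)(r + 5) = 0, so r = 6, -5.
Hence y_h = C1*exp(6*t) + C2*exp(-5*t).
Try y_p = A*exp(-2*t). Substituting into the equation and dividing by exp(-2*t) gives A = -1/8, so y_p = -exp(-2*t)/8.
General solution: y = -exp(-2*t)/8 + C1*exp(6*t) + C2*exp(-5*t).
Apply the initial conditions: y(0) = -1/8 + C1 + C2 = -2 and y'(0) = 1/4 - 5*C2 + 6*C1 = -2. Solving gives C1 = -93/88, C2 = -9/11.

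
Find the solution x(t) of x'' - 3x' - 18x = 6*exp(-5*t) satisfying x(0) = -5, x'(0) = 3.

Characteristic equation r² - 3r - 18 = 0 factors as (r + 3)(r - 6) = 0, so r = -3, 6.
Hence x_h = C1*exp(-3*t) + C2*exp(6*t).
Try x_p = A*exp(-5*t). Substituting into the equation and dividing by exp(-5*t) gives A = 3/11, so x_p = 3*exp(-5*t)/11.
General solution: x = 3*exp(-5*t)/11 + C1*exp(-3*t) + C2*exp(6*t).
Apply the initial conditions: x(0) = 3/11 + C1 + C2 = -5 and x'(0) = -15/11 - 3*C1 + 6*C2 = 3. Solving gives C1 = -4, C2 = -14/11.

x = -4*exp(-3*t) - 14*exp(6*t)/11 + 3*exp(-5*t)/11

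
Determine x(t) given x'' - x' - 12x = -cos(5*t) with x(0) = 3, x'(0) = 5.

x = 5*sin(5*t)/1394 + 37*cos(5*t)/1394 + 235*exp(-3*t)/238 + 570*exp(4*t)/287

Characteristic equation r² - r - 12 = 0 factors as (r + 3)(r - 4) = 0, so r = -3, 4.
Hence x_h = C1*exp(-3*t) + C2*exp(4*t).
Try x_p = A*cos(5*t) + B*sin(5*t). Substituting and equating the coefficients of cos(5t) and sin(5t) gives A = 37/1394, B = 5/1394, so x_p = 5*sin(5*t)/1394 + 37*cos(5*t)/1394.
General solution: x = 5*sin(5*t)/1394 + 37*cos(5*t)/1394 + C1*exp(-3*t) + C2*exp(4*t).
Apply the initial conditions: x(0) = 37/1394 + C1 + C2 = 3 and x'(0) = 25/1394 - 3*C1 + 4*C2 = 5. Solving gives C1 = 235/238, C2 = 570/287.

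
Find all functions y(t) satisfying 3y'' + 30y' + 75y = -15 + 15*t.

Divide through by 3: y'' + 10y' + 25y = -5 + 5*t.
Characteristic equation r² + 10r + 25 = 0 has discriminant (10)² - 4·(25) = 0, so r = -5 is a repeated root.
Hence y_h = (C1 + C2*t)*exp(-5*t).
For the particular solution try y_p = A0 + A1*t. Substituting and matching coefficients of each power of t gives A0 = -7/25, A1 = 1/5, so y_p = -7/25 + t/5.

y = -7/25 + t/5 + C1*exp(-5*t) + C2*t*exp(-5*t)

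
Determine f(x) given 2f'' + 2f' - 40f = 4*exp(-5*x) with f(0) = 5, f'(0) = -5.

Divide through by 2: f'' + f' - 20f = 2*exp(-5*x).
Characteristic equation r² + r - 20 = 0 factors as (r - 4)(r + 5) = 0, so r = 4, -5.
Hence f_h = C1*exp(4*x) + C2*exp(-5*x).
Since exp(-5*x) solves the homogeneous equation (r = -5 is a root of multiplicity 1), multiply the trial by x. Try f_p = A*x*exp(-5*x). Substituting into the equation and dividing by exp(-5*x) gives A = -2/9, so f_p = -2*x*exp(-5*x)/9.
General solution: f = C1*exp(4*x) + C2*exp(-5*x) - 2*x*exp(-5*x)/9.
Apply the initial conditions: f(0) = C1 + C2 = 5 and f'(0) = -2/9 - 5*C2 + 4*C1 = -5. Solving gives C1 = 182/81, C2 = 223/81.

f = 182*exp(4*x)/81 + 223*exp(-5*x)/81 - 2*x*exp(-5*x)/9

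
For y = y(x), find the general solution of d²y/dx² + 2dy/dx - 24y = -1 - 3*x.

y = 5/96 + x/8 + C1*exp(4*x) + C2*exp(-6*x)

Characteristic equation r² + 2r - 24 = 0 factors as (r - 4)(r + 6) = 0, so r = 4, -6.
Hence y_h = C1*exp(4*x) + C2*exp(-6*x).
For the particular solution try y_p = A0 + A1*x. Substituting and matching coefficients of each power of x gives A0 = 5/96, A1 = 1/8, so y_p = 5/96 + x/8.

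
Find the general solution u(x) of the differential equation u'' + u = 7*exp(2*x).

Characteristic equation r² + 1 = 0 has discriminant (0)² - 4·(1) = -4 < 0, so r = ± i.
Hence u_h = C1*cos(x) + C2*sin(x).
Try u_p = A*exp(2*x). Substituting into the equation and dividing by exp(2*x) gives A = 7/5, so u_p = 7*exp(2*x)/5.

u = 7*exp(2*x)/5 + C1*cos(x) + C2*sin(x)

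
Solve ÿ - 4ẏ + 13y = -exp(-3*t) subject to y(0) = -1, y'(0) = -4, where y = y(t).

Characteristic equation r² - 4r + 13 = 0 has discriminant (-4)² - 4·(13) = -36 < 0, so r = 2 ± 3i.
Hence y_h = C1*cos(3*t)*exp(2*t) + C2*exp(2*t)*sin(3*t).
Try y_p = A*exp(-3*t). Substituting into the equation and dividing by exp(-3*t) gives A = -1/34, so y_p = -exp(-3*t)/34.
General solution: y = -exp(-3*t)/34 + C1*cos(3*t)*exp(2*t) + C2*exp(2*t)*sin(3*t).
Apply the initial conditions: y(0) = -1/34 + C1 = -1 and y'(0) = 3/34 + 2*C1 + 3*C2 = -4. Solving gives C1 = -33/34, C2 = -73/102.

y = -exp(-3*t)/34 - 73*exp(2*t)*sin(3*t)/102 - 33*cos(3*t)*exp(2*t)/34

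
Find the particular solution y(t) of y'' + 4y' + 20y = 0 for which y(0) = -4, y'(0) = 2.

Characteristic equation r² + 4r + 20 = 0 has discriminant (4)² - 4·(20) = -64 < 0, so r = -2 ± 4i.
Hence y_h = C1*cos(4*t)*exp(-2*t) + C2*exp(-2*t)*sin(4*t).
Apply the initial conditions: y(0) = C1 = -4 and y'(0) = -2*C1 + 4*C2 = 2. Solving gives C1 = -4, C2 = -3/2.

y = -4*cos(4*t)*exp(-2*t) - 3*exp(-2*t)*sin(4*t)/2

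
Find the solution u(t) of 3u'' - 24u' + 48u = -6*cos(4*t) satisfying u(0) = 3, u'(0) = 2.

u = 3*exp(4*t) + sin(4*t)/16 - 41*t*exp(4*t)/4

Divide through by 3: u'' - 8u' + 16u = -2*cos(4*t).
Characteristic equation r² - 8r + 16 = 0 has discriminant (-8)² - 4·(16) = 0, so r = 4 is a repeated root.
Hence u_h = (C1 + C2*t)*exp(4*t).
Try u_p = A*cos(4*t) + B*sin(4*t). Substituting and equating the coefficients of cos(4t) and sin(4t) gives A = 0, B = 1/16, so u_p = sin(4*t)/16.
General solution: u = sin(4*t)/16 + C1*exp(4*t) + C2*t*exp(4*t).
Apply the initial conditions: u(0) = C1 = 3 and u'(0) = 1/4 + C2 + 4*C1 = 2. Solving gives C1 = 3, C2 = -41/4.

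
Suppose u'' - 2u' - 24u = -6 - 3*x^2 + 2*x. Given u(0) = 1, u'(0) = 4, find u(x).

u = 155/576 - 5*x/48 + x**2/8 + 9*exp(-4*x)/320 + 253*exp(6*x)/360

Characteristic equation r² - 2r - 24 = 0 factors as (r + 4)(r - 6) = 0, so r = -4, 6.
Hence u_h = C1*exp(-4*x) + C2*exp(6*x).
For the particular solution try u_p = A0 + A1*x + A2*x^2. Substituting and matching coefficients of each power of x gives A0 = 155/576, A1 = -5/48, A2 = 1/8, so u_p = 155/576 - 5*x/48 + x^2/8.
General solution: u = 155/576 - 5*x/48 + x^2/8 + C1*exp(-4*x) + C2*exp(6*x).
Apply the initial conditions: u(0) = 155/576 + C1 + C2 = 1 and u'(0) = -5/48 - 4*C1 + 6*C2 = 4. Solving gives C1 = 9/320, C2 = 253/360.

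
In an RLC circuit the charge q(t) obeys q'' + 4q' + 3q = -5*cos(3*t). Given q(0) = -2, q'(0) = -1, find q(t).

q = -13*exp(-t)/4 - sin(3*t)/3 + cos(3*t)/6 + 13*exp(-3*t)/12

Characteristic equation r² + 4r + 3 = 0 factors as (r + 1)(r + 3) = 0, so r = -1, -3.
Hence q_h = C1*exp(-t) + C2*exp(-3*t).
Try q_p = A*cos(3*t) + B*sin(3*t). Substituting and equating the coefficients of cos(3t) and sin(3t) gives A = 1/6, B = -1/3, so q_p = -sin(3*t)/3 + cos(3*t)/6.
General solution: q = -sin(3*t)/3 + cos(3*t)/6 + C1*exp(-t) + C2*exp(-3*t).
Apply the initial conditions: q(0) = 1/6 + C1 + C2 = -2 and q'(0) = -1 - C1 - 3*C2 = -1. Solving gives C1 = -13/4, C2 = 13/12.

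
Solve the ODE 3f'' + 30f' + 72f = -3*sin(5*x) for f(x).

Divide through by 3: f'' + 10f' + 24f = -sin(5*x).
Characteristic equation r² + 10r + 24 = 0 factors as (r + 4)(r + 6) = 0, so r = -4, -6.
Hence f_h = C1*exp(-4*x) + C2*exp(-6*x).
Try f_p = A*cos(5*x) + B*sin(5*x). Substituting and equating the coefficients of cos(5x) and sin(5x) gives A = 50/2501, B = 1/2501, so f_p = sin(5*x)/2501 + 50*cos(5*x)/2501.

f = sin(5*x)/2501 + 50*cos(5*x)/2501 + C1*exp(-4*x) + C2*exp(-6*x)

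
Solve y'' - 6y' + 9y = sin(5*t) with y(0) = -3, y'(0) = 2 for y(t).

y = -1749*exp(3*t)/578 - 4*sin(5*t)/289 + 15*cos(5*t)/578 + 379*t*exp(3*t)/34

Characteristic equation r² - 6r + 9 = 0 has discriminant (-6)² - 4·(9) = 0, so r = 3 is a repeated root.
Hence y_h = (C1 + C2*t)*exp(3*t).
Try y_p = A*cos(5*t) + B*sin(5*t). Substituting and equating the coefficients of cos(5t) and sin(5t) gives A = 15/578, B = -4/289, so y_p = -4*sin(5*t)/289 + 15*cos(5*t)/578.
General solution: y = -4*sin(5*t)/289 + 15*cos(5*t)/578 + C1*exp(3*t) + C2*t*exp(3*t).
Apply the initial conditions: y(0) = 15/578 + C1 = -3 and y'(0) = -20/289 + C2 + 3*C1 = 2. Solving gives C1 = -1749/578, C2 = 379/34.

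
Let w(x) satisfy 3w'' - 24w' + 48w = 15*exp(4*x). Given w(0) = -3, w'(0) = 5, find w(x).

w = -3*exp(4*x) + 17*x*exp(4*x) + 5*x**2*exp(4*x)/2

Divide through by 3: w'' - 8w' + 16w = 5*exp(4*x).
Characteristic equation r² - 8r + 16 = 0 has discriminant (-8)² - 4·(16) = 0, so r = 4 is a repeated root.
Hence w_h = (C1 + C2*x)*exp(4*x).
Since exp(4*x) solves the homogeneous equation (r = 4 is a root of multiplicity 2), multiply the trial by x^2. Try w_p = A*x^2*exp(4*x). Substituting into the equation and dividing by exp(4*x) gives A = 5/2, so w_p = 5*x^2*exp(4*x)/2.
General solution: w = C1*exp(4*x) + 5*x^2*exp(4*x)/2 + C2*x*exp(4*x).
Apply the initial conditions: w(0) = C1 = -3 and w'(0) = C2 + 4*C1 = 5. Solving gives C1 = -3, C2 = 17.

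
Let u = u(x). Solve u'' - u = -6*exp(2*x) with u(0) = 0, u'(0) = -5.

Characteristic equation r² - 1 = 0 factors as (r - 1)(r + 1) = 0, so r = 1, -1.
Hence u_h = C1*exp(x) + C2*exp(-x).
Try u_p = A*exp(2*x). Substituting into the equation and dividing by exp(2*x) gives A = -2, so u_p = -2*exp(2*x).
General solution: u = -2*exp(2*x) + C1*exp(x) + C2*exp(-x).
Apply the initial conditions: u(0) = -2 + C1 + C2 = 0 and u'(0) = -4 + C1 - C2 = -5. Solving gives C1 = 1/2, C2 = 3/2.

u = exp(x)/2 - 2*exp(2*x) + 3*exp(-x)/2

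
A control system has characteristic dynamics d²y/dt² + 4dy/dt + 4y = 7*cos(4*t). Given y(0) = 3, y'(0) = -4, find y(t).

y = -21*cos(4*t)/100 + 7*sin(4*t)/25 + 321*exp(-2*t)/100 + 13*t*exp(-2*t)/10

Characteristic equation r² + 4r + 4 = 0 has discriminant (4)² - 4·(4) = 0, so r = -2 is a repeated root.
Hence y_h = (C1 + C2*t)*exp(-2*t).
Try y_p = A*cos(4*t) + B*sin(4*t). Substituting and equating the coefficients of cos(4t) and sin(4t) gives A = -21/100, B = 7/25, so y_p = -21*cos(4*t)/100 + 7*sin(4*t)/25.
General solution: y = -21*cos(4*t)/100 + 7*sin(4*t)/25 + C1*exp(-2*t) + C2*t*exp(-2*t).
Apply the initial conditions: y(0) = -21/100 + C1 = 3 and y'(0) = 28/25 + C2 - 2*C1 = -4. Solving gives C1 = 321/100, C2 = 13/10.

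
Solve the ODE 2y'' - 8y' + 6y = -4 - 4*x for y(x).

y = -14/9 - 2*x/3 + C1*exp(3*x) + C2*exp(x)

Divide through by 2: y'' - 4y' + 3y = -2 - 2*x.
Characteristic equation r² - 4r + 3 = 0 factors as (r - 3)(r - 1) = 0, so r = 3, 1.
Hence y_h = C1*exp(3*x) + C2*exp(x).
For the particular solution try y_p = A0 + A1*x. Substituting and matching coefficients of each power of x gives A0 = -14/9, A1 = -2/3, so y_p = -14/9 - 2*x/3.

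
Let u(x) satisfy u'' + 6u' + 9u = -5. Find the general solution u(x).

u = -5/9 + C1*exp(-3*x) + C2*x*exp(-3*x)

Characteristic equation r² + 6r + 9 = 0 has discriminant (6)² - 4·(9) = 0, so r = -3 is a repeated root.
Hence u_h = (C1 + C2*x)*exp(-3*x).
For the particular solution try u_p = A0. Substituting and matching coefficients of each power of x gives A0 = -5/9, so u_p = -5/9.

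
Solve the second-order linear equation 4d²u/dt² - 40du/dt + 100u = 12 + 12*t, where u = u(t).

Divide through by 4: u'' - 10u' + 25u = 3 + 3*t.
Characteristic equation r² - 10r + 25 = 0 has discriminant (-10)² - 4·(25) = 0, so r = 5 is a repeated root.
Hence u_h = (C1 + C2*t)*exp(5*t).
For the particular solution try u_p = A0 + A1*t. Substituting and matching coefficients of each power of t gives A0 = 21/125, A1 = 3/25, so u_p = 21/125 + 3*t/25.

u = 21/125 + 3*t/25 + C1*exp(5*t) + C2*t*exp(5*t)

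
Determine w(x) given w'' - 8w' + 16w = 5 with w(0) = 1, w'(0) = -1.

w = 5/16 + 11*exp(4*x)/16 - 15*x*exp(4*x)/4

Characteristic equation r² - 8r + 16 = 0 has discriminant (-8)² - 4·(16) = 0, so r = 4 is a repeated root.
Hence w_h = (C1 + C2*x)*exp(4*x).
For the particular solution try w_p = A0. Substituting and matching coefficients of each power of x gives A0 = 5/16, so w_p = 5/16.
General solution: w = 5/16 + C1*exp(4*x) + C2*x*exp(4*x).
Apply the initial conditions: w(0) = 5/16 + C1 = 1 and w'(0) = C2 + 4*C1 = -1. Solving gives C1 = 11/16, C2 = -15/4.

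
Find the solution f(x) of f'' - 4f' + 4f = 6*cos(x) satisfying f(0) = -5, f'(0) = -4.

f = -143*exp(2*x)/25 - 24*sin(x)/25 + 18*cos(x)/25 + 42*x*exp(2*x)/5

Characteristic equation r² - 4r + 4 = 0 has discriminant (-4)² - 4·(4) = 0, so r = 2 is a repeated root.
Hence f_h = (C1 + C2*x)*exp(2*x).
Try f_p = A*cos(x) + B*sin(x). Substituting and equating the coefficients of cos(x) and sin(x) gives A = 18/25, B = -24/25, so f_p = -24*sin(x)/25 + 18*cos(x)/25.
General solution: f = -24*sin(x)/25 + 18*cos(x)/25 + C1*exp(2*x) + C2*x*exp(2*x).
Apply the initial conditions: f(0) = 18/25 + C1 = -5 and f'(0) = -24/25 + C2 + 2*C1 = -4. Solving gives C1 = -143/25, C2 = 42/5.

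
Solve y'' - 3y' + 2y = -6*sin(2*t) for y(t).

y = -9*cos(2*t)/10 + 3*sin(2*t)/10 + C1*exp(2*t) + C2*exp(t)

Characteristic equation r² - 3r + 2 = 0 factors as (r - 2)(r - 1) = 0, so r = 2, 1.
Hence y_h = C1*exp(2*t) + C2*exp(t).
Try y_p = A*cos(2*t) + B*sin(2*t). Substituting and equating the coefficients of cos(2t) and sin(2t) gives A = -9/10, B = 3/10, so y_p = -9*cos(2*t)/10 + 3*sin(2*t)/10.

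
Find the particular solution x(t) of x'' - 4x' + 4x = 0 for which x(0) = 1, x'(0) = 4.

Characteristic equation r² - 4r + 4 = 0 has discriminant (-4)² - 4·(4) = 0, so r = 2 is a repeated root.
Hence x_h = (C1 + C2*t)*exp(2*t).
Apply the initial conditions: x(0) = C1 = 1 and x'(0) = C2 + 2*C1 = 4. Solving gives C1 = 1, C2 = 2.

x = 2*t*exp(2*t) + exp(2*t)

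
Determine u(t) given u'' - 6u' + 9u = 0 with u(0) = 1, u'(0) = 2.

u = -t*exp(3*t) + exp(3*t)

Characteristic equation r² - 6r + 9 = 0 has discriminant (-6)² - 4·(9) = 0, so r = 3 is a repeated root.
Hence u_h = (C1 + C2*t)*exp(3*t).
Apply the initial conditions: u(0) = C1 = 1 and u'(0) = C2 + 3*C1 = 2. Solving gives C1 = 1, C2 = -1.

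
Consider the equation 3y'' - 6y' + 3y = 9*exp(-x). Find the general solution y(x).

Divide through by 3: y'' - 2y' + y = 3*exp(-x).
Characteristic equation r² - 2r + 1 = 0 has discriminant (-2)² - 4·(1) = 0, so r = 1 is a repeated root.
Hence y_h = (C1 + C2*x)*exp(x).
Try y_p = A*exp(-x). Substituting into the equation and dividing by exp(-x) gives A = 3/4, so y_p = 3*exp(-x)/4.

y = 3*exp(-x)/4 + C1*exp(x) + C2*x*exp(x)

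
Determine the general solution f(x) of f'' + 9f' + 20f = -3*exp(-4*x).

f = C1*exp(-4*x) + C2*exp(-5*x) - 3*x*exp(-4*x)

Characteristic equation r² + 9r + 20 = 0 factors as (r + 4)(r + 5) = 0, so r = -4, -5.
Hence f_h = C1*exp(-4*x) + C2*exp(-5*x).
Since exp(-4*x) solves the homogeneous equation (r = -4 is a root of multiplicity 1), multiply the trial by x. Try f_p = A*x*exp(-4*x). Substituting into the equation and dividing by exp(-4*x) gives A = -3, so f_p = -3*x*exp(-4*x).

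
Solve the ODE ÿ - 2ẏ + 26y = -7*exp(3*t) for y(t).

Characteristic equation r² - 2r + 26 = 0 has discriminant (-2)² - 4·(26) = -100 < 0, so r = 1 ± 5i.
Hence y_h = C1*cos(5*t)*exp(t) + C2*exp(t)*sin(5*t).
Try y_p = A*exp(3*t). Substituting into the equation and dividing by exp(3*t) gives A = -7/29, so y_p = -7*exp(3*t)/29.

y = -7*exp(3*t)/29 + C1*cos(5*t)*exp(t) + C2*exp(t)*sin(5*t)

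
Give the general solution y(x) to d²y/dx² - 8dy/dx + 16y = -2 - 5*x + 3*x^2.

Characteristic equation r² - 8r + 16 = 0 has discriminant (-8)² - 4·(16) = 0, so r = 4 is a repeated root.
Hence y_h = (C1 + C2*x)*exp(4*x).
For the particular solution try y_p = A0 + A1*x + A2*x^2. Substituting and matching coefficients of each power of x gives A0 = -27/128, A1 = -1/8, A2 = 3/16, so y_p = -27/128 - x/8 + 3*x^2/16.

y = -27/128 - x/8 + 3*x**2/16 + C1*exp(4*x) + C2*x*exp(4*x)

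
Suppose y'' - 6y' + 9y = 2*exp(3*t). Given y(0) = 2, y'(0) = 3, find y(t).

Characteristic equation r² - 6r + 9 = 0 has discriminant (-6)² - 4·(9) = 0, so r = 3 is a repeated root.
Hence y_h = (C1 + C2*t)*exp(3*t).
Since exp(3*t) solves the homogeneous equation (r = 3 is a root of multiplicity 2), multiply the trial by t^2. Try y_p = A*t^2*exp(3*t). Substituting into the equation and dividing by exp(3*t) gives A = 1, so y_p = t^2*exp(3*t).
General solution: y = C1*exp(3*t) + t^2*exp(3*t) + C2*t*exp(3*t).
Apply the initial conditions: y(0) = C1 = 2 and y'(0) = C2 + 3*C1 = 3. Solving gives C1 = 2, C2 = -3.

y = 2*exp(3*t) + t**2*exp(3*t) - 3*t*exp(3*t)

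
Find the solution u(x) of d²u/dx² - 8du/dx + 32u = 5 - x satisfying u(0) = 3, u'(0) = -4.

Characteristic equation r² - 8r + 32 = 0 has discriminant (-8)² - 4·(32) = -64 < 0, so r = 4 ± 4i.
Hence u_h = C1*cos(4*x)*exp(4*x) + C2*exp(4*x)*sin(4*x).
For the particular solution try u_p = A0 + A1*x. Substituting and matching coefficients of each power of x gives A0 = 19/128, A1 = -1/32, so u_p = 19/128 - x/32.
General solution: u = 19/128 - x/32 + C1*cos(4*x)*exp(4*x) + C2*exp(4*x)*sin(4*x).
Apply the initial conditions: u(0) = 19/128 + C1 = 3 and u'(0) = -1/32 + 4*C1 + 4*C2 = -4. Solving gives C1 = 365/128, C2 = -123/32.

u = 19/128 - x/32 - 123*exp(4*x)*sin(4*x)/32 + 365*cos(4*x)*exp(4*x)/128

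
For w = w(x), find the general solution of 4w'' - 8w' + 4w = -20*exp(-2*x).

w = -5*exp(-2*x)/9 + C1*exp(x) + C2*x*exp(x)

Divide through by 4: w'' - 2w' + w = -5*exp(-2*x).
Characteristic equation r² - 2r + 1 = 0 has discriminant (-2)² - 4·(1) = 0, so r = 1 is a repeated root.
Hence w_h = (C1 + C2*x)*exp(x).
Try w_p = A*exp(-2*x). Substituting into the equation and dividing by exp(-2*x) gives A = -5/9, so w_p = -5*exp(-2*x)/9.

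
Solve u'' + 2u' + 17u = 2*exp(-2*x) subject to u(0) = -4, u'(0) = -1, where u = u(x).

u = 2*exp(-2*x)/17 - 83*exp(-x)*sin(4*x)/68 - 70*cos(4*x)*exp(-x)/17

Characteristic equation r² + 2r + 17 = 0 has discriminant (2)² - 4·(17) = -64 < 0, so r = -1 ± 4i.
Hence u_h = C1*cos(4*x)*exp(-x) + C2*exp(-x)*sin(4*x).
Try u_p = A*exp(-2*x). Substituting into the equation and dividing by exp(-2*x) gives A = 2/17, so u_p = 2*exp(-2*x)/17.
General solution: u = 2*exp(-2*x)/17 + C1*cos(4*x)*exp(-x) + C2*exp(-x)*sin(4*x).
Apply the initial conditions: u(0) = 2/17 + C1 = -4 and u'(0) = -4/17 - C1 + 4*C2 = -1. Solving gives C1 = -70/17, C2 = -83/68.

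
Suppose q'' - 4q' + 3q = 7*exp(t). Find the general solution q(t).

q = C1*exp(3*t) + C2*exp(t) - 7*t*exp(t)/2

Characteristic equation r² - 4r + 3 = 0 factors as (r - 3)(r - 1) = 0, so r = 3, 1.
Hence q_h = C1*exp(3*t) + C2*exp(t).
Since exp(t) solves the homogeneous equation (r = 1 is a root of multiplicity 1), multiply the trial by t. Try q_p = A*t*exp(t). Substituting into the equation and dividing by exp(t) gives A = -7/2, so q_p = -7*t*exp(t)/2.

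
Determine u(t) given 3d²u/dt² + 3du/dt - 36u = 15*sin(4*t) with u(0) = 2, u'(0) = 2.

u = -7*sin(4*t)/40 - cos(4*t)/40 + 27*exp(-4*t)/56 + 54*exp(3*t)/35

Divide through by 3: u'' + u' - 12u = 5*sin(4*t).
Characteristic equation r² + r - 12 = 0 factors as (r + 4)(r - 3) = 0, so r = -4, 3.
Hence u_h = C1*exp(-4*t) + C2*exp(3*t).
Try u_p = A*cos(4*t) + B*sin(4*t). Substituting and equating the coefficients of cos(4t) and sin(4t) gives A = -1/40, B = -7/40, so u_p = -7*sin(4*t)/40 - cos(4*t)/40.
General solution: u = -7*sin(4*t)/40 - cos(4*t)/40 + C1*exp(-4*t) + C2*exp(3*t).
Apply the initial conditions: u(0) = -1/40 + C1 + C2 = 2 and u'(0) = -7/10 - 4*C1 + 3*C2 = 2. Solving gives C1 = 27/56, C2 = 54/35.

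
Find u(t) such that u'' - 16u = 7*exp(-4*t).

u = C1*exp(-4*t) + C2*exp(4*t) - 7*t*exp(-4*t)/8

Characteristic equation r² - 16 = 0 factors as (r + 4)(r - 4) = 0, so r = -4, 4.
Hence u_h = C1*exp(-4*t) + C2*exp(4*t).
Since exp(-4*t) solves the homogeneous equation (r = -4 is a root of multiplicity 1), multiply the trial by t. Try u_p = A*t*exp(-4*t). Substituting into the equation and dividing by exp(-4*t) gives A = -7/8, so u_p = -7*t*exp(-4*t)/8.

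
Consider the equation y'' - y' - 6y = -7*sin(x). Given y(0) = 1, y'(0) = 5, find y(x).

y = -7*cos(x)/50 - 3*exp(-2*x)/25 + 49*sin(x)/50 + 63*exp(3*x)/50

Characteristic equation r² - r - 6 = 0 factors as (r + 2)(r - 3) = 0, so r = -2, 3.
Hence y_h = C1*exp(-2*x) + C2*exp(3*x).
Try y_p = A*cos(x) + B*sin(x). Substituting and equating the coefficients of cos(x) and sin(x) gives A = -7/50, B = 49/50, so y_p = -7*cos(x)/50 + 49*sin(x)/50.
General solution: y = -7*cos(x)/50 + 49*sin(x)/50 + C1*exp(-2*x) + C2*exp(3*x).
Apply the initial conditions: y(0) = -7/50 + C1 + C2 = 1 and y'(0) = 49/50 - 2*C1 + 3*C2 = 5. Solving gives C1 = -3/25, C2 = 63/50.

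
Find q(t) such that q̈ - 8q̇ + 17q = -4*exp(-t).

q = -2*exp(-t)/13 + C1*cos(t)*exp(4*t) + C2*exp(4*t)*sin(t)

Characteristic equation r² - 8r + 17 = 0 has discriminant (-8)² - 4·(17) = -4 < 0, so r = 4 ± i.
Hence q_h = C1*cos(t)*exp(4*t) + C2*exp(4*t)*sin(t).
Try q_p = A*exp(-t). Substituting into the equation and dividing by exp(-t) gives A = -2/13, so q_p = -2*exp(-t)/13.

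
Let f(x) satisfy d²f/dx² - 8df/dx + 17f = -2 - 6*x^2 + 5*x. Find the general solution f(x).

f = -462/4913 - 11*x/289 - 6*x**2/17 + C1*cos(x)*exp(4*x) + C2*exp(4*x)*sin(x)

Characteristic equation r² - 8r + 17 = 0 has discriminant (-8)² - 4·(17) = -4 < 0, so r = 4 ± i.
Hence f_h = C1*cos(x)*exp(4*x) + C2*exp(4*x)*sin(x).
For the particular solution try f_p = A0 + A1*x + A2*x^2. Substituting and matching coefficients of each power of x gives A0 = -462/4913, A1 = -11/289, A2 = -6/17, so f_p = -462/4913 - 11*x/289 - 6*x^2/17.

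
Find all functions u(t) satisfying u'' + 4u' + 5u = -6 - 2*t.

Characteristic equation r² + 4r + 5 = 0 has discriminant (4)² - 4·(5) = -4 < 0, so r = -2 ± i.
Hence u_h = C1*cos(t)*exp(-2*t) + C2*exp(-2*t)*sin(t).
For the particular solution try u_p = A0 + A1*t. Substituting and matching coefficients of each power of t gives A0 = -22/25, A1 = -2/5, so u_p = -22/25 - 2*t/5.

u = -22/25 - 2*t/5 + C1*cos(t)*exp(-2*t) + C2*exp(-2*t)*sin(t)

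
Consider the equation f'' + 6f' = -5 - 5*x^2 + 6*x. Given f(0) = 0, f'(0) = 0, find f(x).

f = 113/648 - 113*x/108 - 113*exp(-6*x)/648 - 5*x**3/18 + 23*x**2/36

Characteristic equation r² + 6r = 0 factors as (r + 6)r = 0, so r = -6, 0.
Hence f_h = C1*exp(-6*x) + C2.
Since 0 is a characteristic root (multiplicity 1), multiply the polynomial trial by x: try f_p = x*(A0 + A1*x + A2*x^2). Substituting and matching coefficients of each power of x gives A0 = -113/108, A1 = 23/36, A2 = -5/18, so f_p = -113*x/108 - 5*x^3/18 + 23*x^2/36.
General solution: f = C2 - 113*x/108 - 5*x^3/18 + 23*x^2/36 + C1*exp(-6*x).
Apply the initial conditions: f(0) = C1 + C2 = 0 and f'(0) = -113/108 - 6*C1 = 0. Solving gives C1 = -113/648, C2 = 113/648.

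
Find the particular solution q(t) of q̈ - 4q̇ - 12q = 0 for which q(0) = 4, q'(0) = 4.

Characteristic equation r² - 4r - 12 = 0 factors as (r - 6)(r + 2) = 0, so r = 6, -2.
Hence q_h = C1*exp(6*t) + C2*exp(-2*t).
Apply the initial conditions: q(0) = C1 + C2 = 4 and q'(0) = -2*C2 + 6*C1 = 4. Solving gives C1 = 3/2, C2 = 5/2.

q = 3*exp(6*t)/2 + 5*exp(-2*t)/2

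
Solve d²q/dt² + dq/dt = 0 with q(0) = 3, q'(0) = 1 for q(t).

Characteristic equation r² + r = 0 factors as (r + 1)r = 0, so r = -1, 0.
Hence q_h = C1*exp(-t) + C2.
Apply the initial conditions: q(0) = C1 + C2 = 3 and q'(0) = -C1 = 1. Solving gives C1 = -1, C2 = 4.

q = 4 - exp(-t)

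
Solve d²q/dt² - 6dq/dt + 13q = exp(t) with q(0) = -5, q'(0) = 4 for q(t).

q = exp(t)/8 - 41*cos(2*t)*exp(3*t)/8 + 77*exp(3*t)*sin(2*t)/8

Characteristic equation r² - 6r + 13 = 0 has discriminant (-6)² - 4·(13) = -16 < 0, so r = 3 ± 2i.
Hence q_h = C1*cos(2*t)*exp(3*t) + C2*exp(3*t)*sin(2*t).
Try q_p = A*exp(t). Substituting into the equation and dividing by exp(t) gives A = 1/8, so q_p = exp(t)/8.
General solution: q = exp(t)/8 + C1*cos(2*t)*exp(3*t) + C2*exp(3*t)*sin(2*t).
Apply the initial conditions: q(0) = 1/8 + C1 = -5 and q'(0) = 1/8 + 2*C2 + 3*C1 = 4. Solving gives C1 = -41/8, C2 = 77/8.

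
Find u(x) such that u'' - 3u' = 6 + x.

Characteristic equation r² - 3r = 0 factors as (r - 3)r = 0, so r = 3, 0.
Hence u_h = C1*exp(3*x) + C2.
Since 0 is a characteristic root (multiplicity 1), multiply the polynomial trial by x: try u_p = x*(A0 + A1*x). Substituting and matching coefficients of each power of x gives A0 = -19/9, A1 = -1/6, so u_p = -19*x/9 - x^2/6.

u = C2 - 19*x/9 - x**2/6 + C1*exp(3*x)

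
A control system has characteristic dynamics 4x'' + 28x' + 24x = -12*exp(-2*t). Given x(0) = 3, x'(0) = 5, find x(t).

Divide through by 4: x'' + 7x' + 6x = -3*exp(-2*t).
Characteristic equation r² + 7r + 6 = 0 factors as (r + 1)(r + 6) = 0, so r = -1, -6.
Hence x_h = C1*exp(-t) + C2*exp(-6*t).
Try x_p = A*exp(-2*t). Substituting into the equation and dividing by exp(-2*t) gives A = 3/4, so x_p = 3*exp(-2*t)/4.
General solution: x = 3*exp(-2*t)/4 + C1*exp(-t) + C2*exp(-6*t).
Apply the initial conditions: x(0) = 3/4 + C1 + C2 = 3 and x'(0) = -3/2 - C1 - 6*C2 = 5. Solving gives C1 = 4, C2 = -7/4.

x = 4*exp(-t) - 7*exp(-6*t)/4 + 3*exp(-2*t)/4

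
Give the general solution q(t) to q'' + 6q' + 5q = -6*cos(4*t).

Characteristic equation r² + 6r + 5 = 0 factors as (r + 5)(r + 1) = 0, so r = -5, -1.
Hence q_h = C1*exp(-5*t) + C2*exp(-t).
Try q_p = A*cos(4*t) + B*sin(4*t). Substituting and equating the coefficients of cos(4t) and sin(4t) gives A = 66/697, B = -144/697, so q_p = -144*sin(4*t)/697 + 66*cos(4*t)/697.

q = -144*sin(4*t)/697 + 66*cos(4*t)/697 + C1*exp(-5*t) + C2*exp(-t)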